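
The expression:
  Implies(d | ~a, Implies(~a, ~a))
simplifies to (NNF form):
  True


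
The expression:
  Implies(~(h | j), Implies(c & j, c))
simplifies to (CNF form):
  True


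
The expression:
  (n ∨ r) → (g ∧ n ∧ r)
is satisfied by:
  {g: True, r: False, n: False}
  {g: False, r: False, n: False}
  {r: True, n: True, g: True}


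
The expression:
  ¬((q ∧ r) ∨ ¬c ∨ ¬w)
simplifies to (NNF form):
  c ∧ w ∧ (¬q ∨ ¬r)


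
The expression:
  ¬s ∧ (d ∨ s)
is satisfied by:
  {d: True, s: False}


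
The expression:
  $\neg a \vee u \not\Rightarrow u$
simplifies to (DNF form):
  $\neg a$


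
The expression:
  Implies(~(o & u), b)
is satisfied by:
  {b: True, o: True, u: True}
  {b: True, o: True, u: False}
  {b: True, u: True, o: False}
  {b: True, u: False, o: False}
  {o: True, u: True, b: False}


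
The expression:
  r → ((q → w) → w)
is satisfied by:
  {q: True, w: True, r: False}
  {q: True, w: False, r: False}
  {w: True, q: False, r: False}
  {q: False, w: False, r: False}
  {r: True, q: True, w: True}
  {r: True, q: True, w: False}
  {r: True, w: True, q: False}


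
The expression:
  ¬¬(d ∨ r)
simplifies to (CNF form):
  d ∨ r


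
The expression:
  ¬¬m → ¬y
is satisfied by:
  {m: False, y: False}
  {y: True, m: False}
  {m: True, y: False}


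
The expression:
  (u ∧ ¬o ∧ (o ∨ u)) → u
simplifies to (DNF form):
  True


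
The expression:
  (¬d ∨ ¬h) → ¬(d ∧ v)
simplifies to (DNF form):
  h ∨ ¬d ∨ ¬v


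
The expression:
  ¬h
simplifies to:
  ¬h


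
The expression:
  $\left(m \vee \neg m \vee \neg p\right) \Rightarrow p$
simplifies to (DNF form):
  $p$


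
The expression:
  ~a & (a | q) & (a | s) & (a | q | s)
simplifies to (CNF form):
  q & s & ~a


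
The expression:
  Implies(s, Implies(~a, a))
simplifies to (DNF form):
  a | ~s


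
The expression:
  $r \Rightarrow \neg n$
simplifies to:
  $\neg n \vee \neg r$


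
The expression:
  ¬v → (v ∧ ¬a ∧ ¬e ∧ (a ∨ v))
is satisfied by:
  {v: True}


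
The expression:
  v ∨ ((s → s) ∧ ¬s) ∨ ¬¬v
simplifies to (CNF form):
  v ∨ ¬s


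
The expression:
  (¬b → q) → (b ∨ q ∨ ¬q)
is always true.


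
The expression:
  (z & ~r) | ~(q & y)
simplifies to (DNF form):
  ~q | ~y | (z & ~r)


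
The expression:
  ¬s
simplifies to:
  ¬s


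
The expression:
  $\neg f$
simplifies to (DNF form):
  $\neg f$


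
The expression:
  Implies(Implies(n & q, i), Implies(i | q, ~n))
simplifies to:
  ~i | ~n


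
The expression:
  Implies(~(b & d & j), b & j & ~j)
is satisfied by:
  {j: True, b: True, d: True}


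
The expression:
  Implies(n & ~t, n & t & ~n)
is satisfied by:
  {t: True, n: False}
  {n: False, t: False}
  {n: True, t: True}


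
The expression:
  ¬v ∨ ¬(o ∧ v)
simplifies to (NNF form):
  ¬o ∨ ¬v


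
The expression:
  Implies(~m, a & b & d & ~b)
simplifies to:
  m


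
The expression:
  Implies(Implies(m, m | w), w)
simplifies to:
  w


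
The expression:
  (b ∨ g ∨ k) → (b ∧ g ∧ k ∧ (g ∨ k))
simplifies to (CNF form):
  (b ∨ ¬k) ∧ (g ∨ ¬b) ∧ (k ∨ ¬g)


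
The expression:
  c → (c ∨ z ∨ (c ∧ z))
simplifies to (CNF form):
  True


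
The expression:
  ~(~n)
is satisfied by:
  {n: True}


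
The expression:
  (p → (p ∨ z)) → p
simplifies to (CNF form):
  p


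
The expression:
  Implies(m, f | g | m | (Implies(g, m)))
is always true.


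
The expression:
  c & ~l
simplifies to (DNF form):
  c & ~l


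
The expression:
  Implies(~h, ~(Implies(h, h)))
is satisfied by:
  {h: True}


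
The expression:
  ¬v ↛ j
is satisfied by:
  {j: True, v: False}
  {v: False, j: False}
  {v: True, j: True}


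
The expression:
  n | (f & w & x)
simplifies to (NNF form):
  n | (f & w & x)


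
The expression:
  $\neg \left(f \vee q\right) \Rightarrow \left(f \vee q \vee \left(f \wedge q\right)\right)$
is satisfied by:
  {q: True, f: True}
  {q: True, f: False}
  {f: True, q: False}


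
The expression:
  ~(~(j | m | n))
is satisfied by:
  {n: True, m: True, j: True}
  {n: True, m: True, j: False}
  {n: True, j: True, m: False}
  {n: True, j: False, m: False}
  {m: True, j: True, n: False}
  {m: True, j: False, n: False}
  {j: True, m: False, n: False}


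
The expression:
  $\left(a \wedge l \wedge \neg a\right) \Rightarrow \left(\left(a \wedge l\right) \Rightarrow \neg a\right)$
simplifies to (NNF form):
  $\text{True}$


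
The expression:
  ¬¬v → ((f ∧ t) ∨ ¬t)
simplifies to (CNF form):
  f ∨ ¬t ∨ ¬v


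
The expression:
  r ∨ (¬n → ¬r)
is always true.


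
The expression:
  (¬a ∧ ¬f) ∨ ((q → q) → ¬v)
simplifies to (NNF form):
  (¬a ∧ ¬f) ∨ ¬v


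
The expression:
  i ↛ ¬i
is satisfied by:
  {i: True}


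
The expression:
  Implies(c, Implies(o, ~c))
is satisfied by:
  {c: False, o: False}
  {o: True, c: False}
  {c: True, o: False}


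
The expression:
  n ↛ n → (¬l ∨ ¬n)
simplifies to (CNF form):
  True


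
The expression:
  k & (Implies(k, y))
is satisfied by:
  {y: True, k: True}


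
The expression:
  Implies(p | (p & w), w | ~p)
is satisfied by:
  {w: True, p: False}
  {p: False, w: False}
  {p: True, w: True}


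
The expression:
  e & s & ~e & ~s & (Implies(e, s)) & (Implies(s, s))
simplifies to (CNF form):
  False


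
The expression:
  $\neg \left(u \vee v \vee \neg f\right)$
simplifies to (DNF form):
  $f \wedge \neg u \wedge \neg v$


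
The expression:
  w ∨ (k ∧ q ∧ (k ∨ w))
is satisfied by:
  {k: True, w: True, q: True}
  {k: True, w: True, q: False}
  {w: True, q: True, k: False}
  {w: True, q: False, k: False}
  {k: True, q: True, w: False}


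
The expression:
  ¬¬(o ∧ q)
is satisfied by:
  {o: True, q: True}


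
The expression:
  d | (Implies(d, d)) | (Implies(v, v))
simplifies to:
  True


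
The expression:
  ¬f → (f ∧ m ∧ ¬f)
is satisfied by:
  {f: True}


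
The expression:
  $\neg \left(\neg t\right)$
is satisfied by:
  {t: True}


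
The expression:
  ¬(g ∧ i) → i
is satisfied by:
  {i: True}


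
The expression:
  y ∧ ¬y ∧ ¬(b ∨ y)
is never true.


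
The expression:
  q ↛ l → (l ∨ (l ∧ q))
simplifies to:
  l ∨ ¬q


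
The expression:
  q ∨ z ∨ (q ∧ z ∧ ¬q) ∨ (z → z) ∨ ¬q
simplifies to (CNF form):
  True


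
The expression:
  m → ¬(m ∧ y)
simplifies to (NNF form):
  ¬m ∨ ¬y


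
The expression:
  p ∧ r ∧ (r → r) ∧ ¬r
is never true.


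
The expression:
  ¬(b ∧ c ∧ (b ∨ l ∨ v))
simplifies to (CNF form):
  ¬b ∨ ¬c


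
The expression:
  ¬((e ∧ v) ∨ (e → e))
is never true.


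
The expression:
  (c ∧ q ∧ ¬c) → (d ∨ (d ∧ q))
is always true.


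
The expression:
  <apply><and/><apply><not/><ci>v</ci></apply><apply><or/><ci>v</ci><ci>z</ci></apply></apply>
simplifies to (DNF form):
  <apply><and/><ci>z</ci><apply><not/><ci>v</ci></apply></apply>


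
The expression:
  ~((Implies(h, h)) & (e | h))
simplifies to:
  ~e & ~h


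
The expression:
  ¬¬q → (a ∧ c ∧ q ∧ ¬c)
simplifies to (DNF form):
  ¬q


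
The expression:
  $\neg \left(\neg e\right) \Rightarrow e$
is always true.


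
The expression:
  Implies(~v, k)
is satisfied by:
  {k: True, v: True}
  {k: True, v: False}
  {v: True, k: False}


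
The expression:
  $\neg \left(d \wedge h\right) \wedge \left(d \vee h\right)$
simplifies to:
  $\left(d \wedge \neg h\right) \vee \left(h \wedge \neg d\right)$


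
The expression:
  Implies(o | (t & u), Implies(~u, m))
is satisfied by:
  {m: True, u: True, o: False}
  {m: True, o: False, u: False}
  {u: True, o: False, m: False}
  {u: False, o: False, m: False}
  {m: True, u: True, o: True}
  {m: True, o: True, u: False}
  {u: True, o: True, m: False}


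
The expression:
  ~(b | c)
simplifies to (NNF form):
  ~b & ~c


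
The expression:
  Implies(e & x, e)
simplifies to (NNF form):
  True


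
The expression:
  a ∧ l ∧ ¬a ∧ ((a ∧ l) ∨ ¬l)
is never true.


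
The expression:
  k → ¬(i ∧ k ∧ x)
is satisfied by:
  {k: False, x: False, i: False}
  {i: True, k: False, x: False}
  {x: True, k: False, i: False}
  {i: True, x: True, k: False}
  {k: True, i: False, x: False}
  {i: True, k: True, x: False}
  {x: True, k: True, i: False}


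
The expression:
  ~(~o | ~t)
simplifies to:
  o & t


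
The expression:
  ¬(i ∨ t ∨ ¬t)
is never true.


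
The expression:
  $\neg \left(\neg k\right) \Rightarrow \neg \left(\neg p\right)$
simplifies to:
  $p \vee \neg k$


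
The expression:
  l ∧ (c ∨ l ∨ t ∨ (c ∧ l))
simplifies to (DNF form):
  l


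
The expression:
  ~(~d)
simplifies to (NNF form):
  d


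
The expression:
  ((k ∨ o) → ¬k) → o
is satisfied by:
  {k: True, o: True}
  {k: True, o: False}
  {o: True, k: False}


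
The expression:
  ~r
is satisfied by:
  {r: False}


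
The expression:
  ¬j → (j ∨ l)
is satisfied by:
  {l: True, j: True}
  {l: True, j: False}
  {j: True, l: False}


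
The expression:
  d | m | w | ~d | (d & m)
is always true.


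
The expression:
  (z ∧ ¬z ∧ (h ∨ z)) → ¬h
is always true.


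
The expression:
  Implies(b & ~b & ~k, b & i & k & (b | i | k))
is always true.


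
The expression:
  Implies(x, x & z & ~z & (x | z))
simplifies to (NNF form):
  ~x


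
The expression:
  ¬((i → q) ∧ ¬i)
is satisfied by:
  {i: True}


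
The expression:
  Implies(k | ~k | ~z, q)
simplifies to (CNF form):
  q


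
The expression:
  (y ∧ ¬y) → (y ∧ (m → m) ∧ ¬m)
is always true.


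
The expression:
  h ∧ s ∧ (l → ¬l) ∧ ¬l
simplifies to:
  h ∧ s ∧ ¬l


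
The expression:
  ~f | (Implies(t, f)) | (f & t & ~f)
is always true.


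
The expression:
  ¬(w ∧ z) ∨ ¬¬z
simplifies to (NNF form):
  True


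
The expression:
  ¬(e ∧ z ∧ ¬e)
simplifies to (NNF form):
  True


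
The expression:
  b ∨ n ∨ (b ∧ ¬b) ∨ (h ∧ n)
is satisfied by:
  {n: True, b: True}
  {n: True, b: False}
  {b: True, n: False}


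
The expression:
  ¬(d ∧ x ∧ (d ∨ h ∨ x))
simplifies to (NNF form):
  ¬d ∨ ¬x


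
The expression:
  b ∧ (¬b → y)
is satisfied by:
  {b: True}


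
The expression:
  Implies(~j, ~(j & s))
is always true.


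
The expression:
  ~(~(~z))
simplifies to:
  ~z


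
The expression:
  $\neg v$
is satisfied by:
  {v: False}


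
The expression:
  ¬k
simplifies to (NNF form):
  ¬k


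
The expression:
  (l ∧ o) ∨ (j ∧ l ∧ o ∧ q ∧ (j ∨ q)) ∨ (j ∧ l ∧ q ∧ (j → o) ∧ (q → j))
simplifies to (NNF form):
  l ∧ o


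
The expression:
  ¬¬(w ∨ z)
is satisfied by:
  {z: True, w: True}
  {z: True, w: False}
  {w: True, z: False}


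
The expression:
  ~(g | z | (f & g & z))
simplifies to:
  ~g & ~z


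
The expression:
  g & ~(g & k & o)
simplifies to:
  g & (~k | ~o)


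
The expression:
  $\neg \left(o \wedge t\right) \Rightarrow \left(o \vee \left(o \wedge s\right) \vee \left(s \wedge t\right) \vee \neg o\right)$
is always true.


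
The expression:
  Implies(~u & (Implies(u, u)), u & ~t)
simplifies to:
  u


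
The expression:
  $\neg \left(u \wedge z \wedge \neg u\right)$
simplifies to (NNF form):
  $\text{True}$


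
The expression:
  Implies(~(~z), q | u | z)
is always true.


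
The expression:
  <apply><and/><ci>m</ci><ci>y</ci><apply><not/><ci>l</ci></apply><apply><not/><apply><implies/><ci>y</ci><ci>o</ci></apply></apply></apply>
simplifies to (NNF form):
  <apply><and/><ci>m</ci><ci>y</ci><apply><not/><ci>l</ci></apply><apply><not/><ci>o</ci></apply></apply>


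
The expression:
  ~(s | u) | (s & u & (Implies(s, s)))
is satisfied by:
  {s: False, u: False}
  {u: True, s: True}


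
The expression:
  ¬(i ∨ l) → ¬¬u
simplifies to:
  i ∨ l ∨ u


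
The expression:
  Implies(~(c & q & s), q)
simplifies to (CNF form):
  q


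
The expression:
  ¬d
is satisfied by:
  {d: False}


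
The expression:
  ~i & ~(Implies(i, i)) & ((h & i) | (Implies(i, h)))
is never true.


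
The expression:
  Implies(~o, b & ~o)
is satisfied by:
  {b: True, o: True}
  {b: True, o: False}
  {o: True, b: False}


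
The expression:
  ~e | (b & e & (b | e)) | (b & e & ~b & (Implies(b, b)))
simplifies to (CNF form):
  b | ~e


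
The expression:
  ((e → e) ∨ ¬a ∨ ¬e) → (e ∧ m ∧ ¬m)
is never true.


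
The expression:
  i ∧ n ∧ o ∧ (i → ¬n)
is never true.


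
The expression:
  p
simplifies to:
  p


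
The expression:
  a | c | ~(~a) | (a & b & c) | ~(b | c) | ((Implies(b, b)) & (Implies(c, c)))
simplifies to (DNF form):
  True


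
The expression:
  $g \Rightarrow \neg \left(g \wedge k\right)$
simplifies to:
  $\neg g \vee \neg k$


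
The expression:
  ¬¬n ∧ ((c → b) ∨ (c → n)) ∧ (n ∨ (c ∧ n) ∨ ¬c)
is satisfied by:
  {n: True}


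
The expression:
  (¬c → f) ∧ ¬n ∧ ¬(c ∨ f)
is never true.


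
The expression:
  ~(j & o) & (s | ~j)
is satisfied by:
  {s: True, o: False, j: False}
  {o: False, j: False, s: False}
  {s: True, o: True, j: False}
  {o: True, s: False, j: False}
  {j: True, s: True, o: False}


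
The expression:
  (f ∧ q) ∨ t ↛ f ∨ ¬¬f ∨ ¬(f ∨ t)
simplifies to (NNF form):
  True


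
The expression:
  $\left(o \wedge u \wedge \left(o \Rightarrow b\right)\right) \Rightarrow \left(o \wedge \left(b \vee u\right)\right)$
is always true.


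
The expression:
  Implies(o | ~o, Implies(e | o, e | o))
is always true.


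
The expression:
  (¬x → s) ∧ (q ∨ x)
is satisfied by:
  {x: True, s: True, q: True}
  {x: True, s: True, q: False}
  {x: True, q: True, s: False}
  {x: True, q: False, s: False}
  {s: True, q: True, x: False}


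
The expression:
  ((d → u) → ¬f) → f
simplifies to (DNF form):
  f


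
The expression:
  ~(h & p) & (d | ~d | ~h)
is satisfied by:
  {p: False, h: False}
  {h: True, p: False}
  {p: True, h: False}


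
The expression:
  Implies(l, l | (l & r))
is always true.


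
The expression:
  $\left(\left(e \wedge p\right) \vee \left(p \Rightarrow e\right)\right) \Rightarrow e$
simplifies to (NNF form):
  $e \vee p$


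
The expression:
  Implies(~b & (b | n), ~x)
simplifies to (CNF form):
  b | ~n | ~x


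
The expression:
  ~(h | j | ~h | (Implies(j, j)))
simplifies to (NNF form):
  False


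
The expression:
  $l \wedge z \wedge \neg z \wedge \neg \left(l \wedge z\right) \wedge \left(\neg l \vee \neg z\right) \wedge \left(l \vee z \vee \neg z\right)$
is never true.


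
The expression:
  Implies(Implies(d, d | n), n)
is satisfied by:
  {n: True}


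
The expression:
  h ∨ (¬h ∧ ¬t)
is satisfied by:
  {h: True, t: False}
  {t: False, h: False}
  {t: True, h: True}


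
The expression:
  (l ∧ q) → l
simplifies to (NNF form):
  True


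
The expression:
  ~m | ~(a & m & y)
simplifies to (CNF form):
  ~a | ~m | ~y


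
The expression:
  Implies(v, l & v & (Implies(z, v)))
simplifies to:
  l | ~v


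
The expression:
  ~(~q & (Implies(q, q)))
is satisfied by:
  {q: True}


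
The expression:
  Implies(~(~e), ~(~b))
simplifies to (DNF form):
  b | ~e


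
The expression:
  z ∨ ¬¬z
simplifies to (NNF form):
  z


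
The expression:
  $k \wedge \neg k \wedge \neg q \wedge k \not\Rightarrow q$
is never true.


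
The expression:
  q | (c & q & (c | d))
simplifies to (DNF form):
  q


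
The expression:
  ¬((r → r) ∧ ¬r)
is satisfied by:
  {r: True}


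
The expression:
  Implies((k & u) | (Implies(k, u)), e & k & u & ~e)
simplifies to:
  k & ~u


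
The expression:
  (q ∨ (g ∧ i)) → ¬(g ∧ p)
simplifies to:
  (¬i ∧ ¬q) ∨ ¬g ∨ ¬p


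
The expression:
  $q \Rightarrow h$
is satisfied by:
  {h: True, q: False}
  {q: False, h: False}
  {q: True, h: True}


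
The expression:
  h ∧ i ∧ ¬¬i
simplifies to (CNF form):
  h ∧ i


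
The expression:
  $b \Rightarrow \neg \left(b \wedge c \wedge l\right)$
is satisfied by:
  {l: False, c: False, b: False}
  {b: True, l: False, c: False}
  {c: True, l: False, b: False}
  {b: True, c: True, l: False}
  {l: True, b: False, c: False}
  {b: True, l: True, c: False}
  {c: True, l: True, b: False}


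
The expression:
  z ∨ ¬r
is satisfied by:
  {z: True, r: False}
  {r: False, z: False}
  {r: True, z: True}


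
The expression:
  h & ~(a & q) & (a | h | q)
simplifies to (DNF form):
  (h & ~a) | (h & ~q)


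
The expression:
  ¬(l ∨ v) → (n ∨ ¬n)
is always true.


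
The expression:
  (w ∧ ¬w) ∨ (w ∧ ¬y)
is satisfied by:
  {w: True, y: False}


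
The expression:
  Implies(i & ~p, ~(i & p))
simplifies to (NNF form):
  True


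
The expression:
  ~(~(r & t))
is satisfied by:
  {t: True, r: True}


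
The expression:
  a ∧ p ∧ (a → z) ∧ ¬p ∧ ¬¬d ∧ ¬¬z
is never true.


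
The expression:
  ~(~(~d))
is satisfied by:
  {d: False}


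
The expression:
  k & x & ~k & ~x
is never true.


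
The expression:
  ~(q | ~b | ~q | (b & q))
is never true.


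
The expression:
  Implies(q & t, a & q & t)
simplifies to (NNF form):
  a | ~q | ~t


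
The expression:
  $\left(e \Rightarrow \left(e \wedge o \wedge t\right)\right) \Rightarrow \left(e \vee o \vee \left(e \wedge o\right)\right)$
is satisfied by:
  {o: True, e: True}
  {o: True, e: False}
  {e: True, o: False}


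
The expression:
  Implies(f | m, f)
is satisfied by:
  {f: True, m: False}
  {m: False, f: False}
  {m: True, f: True}


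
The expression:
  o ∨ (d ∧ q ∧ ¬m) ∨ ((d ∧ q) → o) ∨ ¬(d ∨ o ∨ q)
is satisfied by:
  {o: True, m: False, q: False, d: False}
  {o: False, m: False, q: False, d: False}
  {d: True, o: True, m: False, q: False}
  {d: True, o: False, m: False, q: False}
  {o: True, q: True, d: False, m: False}
  {q: True, d: False, m: False, o: False}
  {d: True, q: True, o: True, m: False}
  {d: True, q: True, o: False, m: False}
  {o: True, m: True, d: False, q: False}
  {m: True, d: False, q: False, o: False}
  {o: True, d: True, m: True, q: False}
  {d: True, m: True, o: False, q: False}
  {o: True, q: True, m: True, d: False}
  {q: True, m: True, d: False, o: False}
  {d: True, q: True, m: True, o: True}


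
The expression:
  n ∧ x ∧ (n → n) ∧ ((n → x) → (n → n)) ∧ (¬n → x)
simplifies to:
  n ∧ x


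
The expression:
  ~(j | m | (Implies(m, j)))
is never true.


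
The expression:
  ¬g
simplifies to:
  ¬g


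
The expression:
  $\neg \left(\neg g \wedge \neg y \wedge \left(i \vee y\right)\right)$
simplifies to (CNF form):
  $g \vee y \vee \neg i$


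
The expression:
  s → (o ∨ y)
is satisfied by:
  {y: True, o: True, s: False}
  {y: True, s: False, o: False}
  {o: True, s: False, y: False}
  {o: False, s: False, y: False}
  {y: True, o: True, s: True}
  {y: True, s: True, o: False}
  {o: True, s: True, y: False}


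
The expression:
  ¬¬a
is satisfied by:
  {a: True}


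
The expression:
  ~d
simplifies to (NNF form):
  ~d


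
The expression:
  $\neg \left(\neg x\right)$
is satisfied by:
  {x: True}


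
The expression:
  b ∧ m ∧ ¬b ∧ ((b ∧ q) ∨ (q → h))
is never true.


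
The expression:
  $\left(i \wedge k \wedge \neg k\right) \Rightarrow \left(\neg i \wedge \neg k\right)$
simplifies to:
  $\text{True}$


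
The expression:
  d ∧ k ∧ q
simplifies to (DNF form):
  d ∧ k ∧ q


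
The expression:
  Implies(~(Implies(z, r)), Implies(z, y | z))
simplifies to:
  True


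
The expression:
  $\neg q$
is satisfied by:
  {q: False}


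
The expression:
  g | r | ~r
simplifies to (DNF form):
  True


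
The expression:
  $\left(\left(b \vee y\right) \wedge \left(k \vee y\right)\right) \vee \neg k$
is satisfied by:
  {b: True, y: True, k: False}
  {b: True, k: False, y: False}
  {y: True, k: False, b: False}
  {y: False, k: False, b: False}
  {b: True, y: True, k: True}
  {b: True, k: True, y: False}
  {y: True, k: True, b: False}


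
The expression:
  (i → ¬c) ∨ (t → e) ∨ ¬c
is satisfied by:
  {e: True, c: False, t: False, i: False}
  {e: False, c: False, t: False, i: False}
  {i: True, e: True, c: False, t: False}
  {i: True, e: False, c: False, t: False}
  {t: True, e: True, c: False, i: False}
  {t: True, e: False, c: False, i: False}
  {i: True, t: True, e: True, c: False}
  {i: True, t: True, e: False, c: False}
  {c: True, e: True, i: False, t: False}
  {c: True, e: False, i: False, t: False}
  {i: True, c: True, e: True, t: False}
  {i: True, c: True, e: False, t: False}
  {t: True, c: True, e: True, i: False}
  {t: True, c: True, e: False, i: False}
  {t: True, c: True, i: True, e: True}


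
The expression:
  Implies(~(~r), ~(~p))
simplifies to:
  p | ~r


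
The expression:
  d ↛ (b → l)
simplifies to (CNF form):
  b ∧ d ∧ ¬l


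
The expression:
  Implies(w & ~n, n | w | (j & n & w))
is always true.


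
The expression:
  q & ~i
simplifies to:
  q & ~i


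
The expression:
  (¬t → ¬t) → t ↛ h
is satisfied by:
  {t: True, h: False}


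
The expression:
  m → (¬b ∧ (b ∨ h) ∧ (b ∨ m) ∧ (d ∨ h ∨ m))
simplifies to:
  (h ∧ ¬b) ∨ ¬m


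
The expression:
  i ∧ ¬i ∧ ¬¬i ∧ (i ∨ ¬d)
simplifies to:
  False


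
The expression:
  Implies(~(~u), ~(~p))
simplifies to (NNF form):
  p | ~u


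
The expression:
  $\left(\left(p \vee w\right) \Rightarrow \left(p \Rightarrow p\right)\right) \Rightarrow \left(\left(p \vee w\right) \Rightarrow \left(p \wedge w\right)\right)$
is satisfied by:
  {p: False, w: False}
  {w: True, p: True}


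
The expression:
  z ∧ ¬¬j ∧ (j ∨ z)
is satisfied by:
  {z: True, j: True}


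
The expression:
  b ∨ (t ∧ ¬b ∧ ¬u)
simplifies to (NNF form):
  b ∨ (t ∧ ¬u)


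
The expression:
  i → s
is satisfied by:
  {s: True, i: False}
  {i: False, s: False}
  {i: True, s: True}


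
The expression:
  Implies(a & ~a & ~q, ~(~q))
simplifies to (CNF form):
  True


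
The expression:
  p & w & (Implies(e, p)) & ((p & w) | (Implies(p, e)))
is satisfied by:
  {p: True, w: True}


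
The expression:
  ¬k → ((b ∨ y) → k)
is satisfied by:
  {k: True, y: False, b: False}
  {b: True, k: True, y: False}
  {k: True, y: True, b: False}
  {b: True, k: True, y: True}
  {b: False, y: False, k: False}


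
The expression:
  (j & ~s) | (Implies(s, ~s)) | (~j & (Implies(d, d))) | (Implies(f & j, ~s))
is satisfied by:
  {s: False, j: False, f: False}
  {f: True, s: False, j: False}
  {j: True, s: False, f: False}
  {f: True, j: True, s: False}
  {s: True, f: False, j: False}
  {f: True, s: True, j: False}
  {j: True, s: True, f: False}


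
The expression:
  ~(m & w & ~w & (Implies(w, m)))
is always true.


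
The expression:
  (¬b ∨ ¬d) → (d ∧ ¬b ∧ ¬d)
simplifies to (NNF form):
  b ∧ d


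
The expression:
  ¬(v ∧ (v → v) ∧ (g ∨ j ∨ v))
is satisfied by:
  {v: False}


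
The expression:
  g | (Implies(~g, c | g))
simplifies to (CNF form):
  c | g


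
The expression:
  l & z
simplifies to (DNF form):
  l & z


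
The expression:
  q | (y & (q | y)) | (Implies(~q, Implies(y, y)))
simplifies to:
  True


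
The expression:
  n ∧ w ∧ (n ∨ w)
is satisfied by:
  {w: True, n: True}


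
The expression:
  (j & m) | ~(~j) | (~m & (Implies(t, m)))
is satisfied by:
  {j: True, m: False, t: False}
  {t: True, j: True, m: False}
  {j: True, m: True, t: False}
  {t: True, j: True, m: True}
  {t: False, m: False, j: False}


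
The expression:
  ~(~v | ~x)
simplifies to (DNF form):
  v & x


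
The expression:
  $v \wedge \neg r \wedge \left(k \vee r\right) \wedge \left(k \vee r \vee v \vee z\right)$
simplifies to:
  $k \wedge v \wedge \neg r$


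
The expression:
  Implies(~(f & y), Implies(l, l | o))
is always true.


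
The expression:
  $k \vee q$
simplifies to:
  $k \vee q$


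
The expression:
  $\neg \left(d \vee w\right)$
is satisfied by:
  {d: False, w: False}


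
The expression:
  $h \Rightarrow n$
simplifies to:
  $n \vee \neg h$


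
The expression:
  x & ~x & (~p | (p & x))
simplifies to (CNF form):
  False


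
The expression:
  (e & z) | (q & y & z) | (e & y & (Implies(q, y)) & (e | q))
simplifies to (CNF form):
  (e | q) & (e | y) & (e | z) & (y | z)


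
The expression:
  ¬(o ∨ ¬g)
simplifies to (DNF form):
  g ∧ ¬o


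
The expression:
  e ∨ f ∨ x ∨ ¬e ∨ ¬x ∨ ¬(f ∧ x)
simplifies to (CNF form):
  True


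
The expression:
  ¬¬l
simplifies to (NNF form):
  l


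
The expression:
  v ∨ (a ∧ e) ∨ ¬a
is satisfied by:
  {v: True, e: True, a: False}
  {v: True, e: False, a: False}
  {e: True, v: False, a: False}
  {v: False, e: False, a: False}
  {a: True, v: True, e: True}
  {a: True, v: True, e: False}
  {a: True, e: True, v: False}


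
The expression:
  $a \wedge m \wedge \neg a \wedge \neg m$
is never true.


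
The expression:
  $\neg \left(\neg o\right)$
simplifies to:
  $o$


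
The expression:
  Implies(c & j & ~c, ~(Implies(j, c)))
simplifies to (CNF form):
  True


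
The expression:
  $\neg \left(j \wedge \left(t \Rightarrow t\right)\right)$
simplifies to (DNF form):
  $\neg j$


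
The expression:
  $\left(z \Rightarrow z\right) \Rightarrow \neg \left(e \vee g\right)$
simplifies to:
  $\neg e \wedge \neg g$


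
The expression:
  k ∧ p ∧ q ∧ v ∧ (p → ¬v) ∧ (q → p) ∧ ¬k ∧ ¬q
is never true.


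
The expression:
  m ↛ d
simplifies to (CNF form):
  m ∧ ¬d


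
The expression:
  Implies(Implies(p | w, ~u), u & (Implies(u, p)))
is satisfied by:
  {u: True, p: True, w: True}
  {u: True, p: True, w: False}
  {u: True, w: True, p: False}


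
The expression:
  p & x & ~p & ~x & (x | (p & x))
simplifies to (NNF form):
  False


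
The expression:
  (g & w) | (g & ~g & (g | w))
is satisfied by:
  {w: True, g: True}


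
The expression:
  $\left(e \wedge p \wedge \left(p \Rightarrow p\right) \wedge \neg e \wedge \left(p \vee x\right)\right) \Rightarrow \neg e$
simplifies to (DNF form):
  $\text{True}$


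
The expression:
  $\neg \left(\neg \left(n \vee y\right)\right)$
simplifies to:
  $n \vee y$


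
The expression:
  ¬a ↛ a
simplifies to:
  True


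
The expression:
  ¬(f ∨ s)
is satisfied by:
  {f: False, s: False}


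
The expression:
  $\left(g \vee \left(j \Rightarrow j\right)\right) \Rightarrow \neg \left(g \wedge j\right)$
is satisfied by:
  {g: False, j: False}
  {j: True, g: False}
  {g: True, j: False}


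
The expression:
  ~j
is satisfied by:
  {j: False}


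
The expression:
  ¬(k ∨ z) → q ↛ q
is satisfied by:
  {k: True, z: True}
  {k: True, z: False}
  {z: True, k: False}


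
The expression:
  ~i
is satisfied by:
  {i: False}


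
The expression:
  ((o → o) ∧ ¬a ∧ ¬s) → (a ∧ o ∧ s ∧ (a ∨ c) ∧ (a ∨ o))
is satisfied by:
  {a: True, s: True}
  {a: True, s: False}
  {s: True, a: False}


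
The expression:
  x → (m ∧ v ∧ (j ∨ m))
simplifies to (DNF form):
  (m ∧ v) ∨ ¬x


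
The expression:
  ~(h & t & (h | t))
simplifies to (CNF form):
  ~h | ~t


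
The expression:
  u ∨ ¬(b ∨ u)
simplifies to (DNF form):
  u ∨ ¬b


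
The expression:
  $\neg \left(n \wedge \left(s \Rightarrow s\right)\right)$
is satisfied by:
  {n: False}


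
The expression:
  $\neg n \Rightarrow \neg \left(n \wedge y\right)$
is always true.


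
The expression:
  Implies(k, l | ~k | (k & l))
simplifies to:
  l | ~k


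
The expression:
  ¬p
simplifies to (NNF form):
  ¬p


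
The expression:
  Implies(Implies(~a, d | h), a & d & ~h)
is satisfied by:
  {h: False, d: False, a: False}
  {a: True, d: True, h: False}


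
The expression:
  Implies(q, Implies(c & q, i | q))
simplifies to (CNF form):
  True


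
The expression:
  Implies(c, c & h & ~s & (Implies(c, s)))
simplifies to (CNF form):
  ~c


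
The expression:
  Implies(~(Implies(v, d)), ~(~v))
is always true.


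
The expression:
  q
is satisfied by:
  {q: True}


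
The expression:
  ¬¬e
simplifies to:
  e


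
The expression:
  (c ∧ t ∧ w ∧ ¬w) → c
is always true.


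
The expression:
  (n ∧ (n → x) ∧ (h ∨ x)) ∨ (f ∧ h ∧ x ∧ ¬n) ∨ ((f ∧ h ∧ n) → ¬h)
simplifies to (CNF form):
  x ∨ ¬f ∨ ¬h ∨ ¬n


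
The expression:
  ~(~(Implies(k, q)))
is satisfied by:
  {q: True, k: False}
  {k: False, q: False}
  {k: True, q: True}


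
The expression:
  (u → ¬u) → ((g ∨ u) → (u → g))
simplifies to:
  True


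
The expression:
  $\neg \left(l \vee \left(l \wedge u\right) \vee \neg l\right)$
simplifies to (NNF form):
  $\text{False}$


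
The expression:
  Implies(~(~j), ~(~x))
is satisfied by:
  {x: True, j: False}
  {j: False, x: False}
  {j: True, x: True}


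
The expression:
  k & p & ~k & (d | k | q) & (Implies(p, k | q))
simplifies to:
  False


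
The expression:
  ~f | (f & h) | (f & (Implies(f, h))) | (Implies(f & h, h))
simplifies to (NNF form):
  True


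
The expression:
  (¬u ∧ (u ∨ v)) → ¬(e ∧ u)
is always true.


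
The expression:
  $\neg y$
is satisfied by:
  {y: False}


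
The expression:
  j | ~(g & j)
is always true.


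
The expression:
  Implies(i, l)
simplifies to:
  l | ~i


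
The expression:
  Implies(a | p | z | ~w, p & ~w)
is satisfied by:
  {p: True, w: False, a: False, z: False}
  {z: True, p: True, w: False, a: False}
  {p: True, a: True, w: False, z: False}
  {z: True, p: True, a: True, w: False}
  {w: True, z: False, a: False, p: False}


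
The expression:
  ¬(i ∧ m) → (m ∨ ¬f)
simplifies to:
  m ∨ ¬f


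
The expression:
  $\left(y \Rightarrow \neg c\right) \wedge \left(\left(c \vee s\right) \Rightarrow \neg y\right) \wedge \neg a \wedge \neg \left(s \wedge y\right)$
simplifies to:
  $\neg a \wedge \left(\neg c \vee \neg y\right) \wedge \left(\neg s \vee \neg y\right)$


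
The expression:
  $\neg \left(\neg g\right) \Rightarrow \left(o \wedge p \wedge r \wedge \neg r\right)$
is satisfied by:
  {g: False}


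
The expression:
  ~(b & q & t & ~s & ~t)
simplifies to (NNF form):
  True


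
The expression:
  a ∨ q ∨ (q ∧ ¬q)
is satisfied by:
  {a: True, q: True}
  {a: True, q: False}
  {q: True, a: False}


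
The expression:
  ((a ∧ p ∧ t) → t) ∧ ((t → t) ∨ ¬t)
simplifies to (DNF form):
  True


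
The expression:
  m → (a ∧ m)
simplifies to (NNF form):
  a ∨ ¬m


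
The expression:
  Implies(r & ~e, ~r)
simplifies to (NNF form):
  e | ~r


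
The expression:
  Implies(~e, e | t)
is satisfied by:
  {t: True, e: True}
  {t: True, e: False}
  {e: True, t: False}


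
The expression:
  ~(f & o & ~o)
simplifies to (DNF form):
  True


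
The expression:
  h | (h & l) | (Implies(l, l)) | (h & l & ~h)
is always true.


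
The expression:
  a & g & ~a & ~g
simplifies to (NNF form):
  False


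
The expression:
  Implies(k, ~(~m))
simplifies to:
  m | ~k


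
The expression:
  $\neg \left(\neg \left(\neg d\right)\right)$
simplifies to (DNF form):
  $\neg d$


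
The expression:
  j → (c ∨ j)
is always true.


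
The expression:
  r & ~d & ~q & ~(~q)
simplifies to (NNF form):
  False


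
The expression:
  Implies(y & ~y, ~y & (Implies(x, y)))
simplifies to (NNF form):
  True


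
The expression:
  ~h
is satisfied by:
  {h: False}


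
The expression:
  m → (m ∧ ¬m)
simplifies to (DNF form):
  ¬m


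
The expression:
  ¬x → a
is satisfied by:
  {a: True, x: True}
  {a: True, x: False}
  {x: True, a: False}


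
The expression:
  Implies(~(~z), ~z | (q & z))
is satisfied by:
  {q: True, z: False}
  {z: False, q: False}
  {z: True, q: True}


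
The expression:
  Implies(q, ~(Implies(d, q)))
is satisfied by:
  {q: False}


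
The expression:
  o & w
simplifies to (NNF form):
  o & w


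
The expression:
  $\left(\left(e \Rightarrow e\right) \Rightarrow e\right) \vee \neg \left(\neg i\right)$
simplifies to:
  $e \vee i$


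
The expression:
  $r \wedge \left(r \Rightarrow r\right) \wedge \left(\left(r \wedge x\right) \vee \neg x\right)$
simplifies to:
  $r$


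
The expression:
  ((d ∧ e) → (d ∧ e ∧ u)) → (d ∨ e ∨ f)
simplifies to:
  d ∨ e ∨ f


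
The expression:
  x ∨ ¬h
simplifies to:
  x ∨ ¬h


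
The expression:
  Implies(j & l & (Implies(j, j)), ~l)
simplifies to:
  ~j | ~l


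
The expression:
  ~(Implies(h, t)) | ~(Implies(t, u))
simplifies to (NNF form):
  (h & ~t) | (t & ~u)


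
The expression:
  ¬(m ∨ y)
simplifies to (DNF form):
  ¬m ∧ ¬y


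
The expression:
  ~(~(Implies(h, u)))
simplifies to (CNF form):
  u | ~h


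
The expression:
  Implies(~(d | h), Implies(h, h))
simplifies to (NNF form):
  True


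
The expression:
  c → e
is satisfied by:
  {e: True, c: False}
  {c: False, e: False}
  {c: True, e: True}


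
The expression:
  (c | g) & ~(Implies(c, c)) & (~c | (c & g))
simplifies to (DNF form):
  False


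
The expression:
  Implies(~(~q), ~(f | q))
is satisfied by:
  {q: False}


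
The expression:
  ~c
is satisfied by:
  {c: False}


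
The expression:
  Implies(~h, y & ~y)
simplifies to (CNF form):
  h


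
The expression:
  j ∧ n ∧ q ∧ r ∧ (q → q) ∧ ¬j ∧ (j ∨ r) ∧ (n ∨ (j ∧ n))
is never true.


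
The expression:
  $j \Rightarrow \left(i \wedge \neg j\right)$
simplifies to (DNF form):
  $\neg j$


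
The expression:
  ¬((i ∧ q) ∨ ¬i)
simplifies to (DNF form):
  i ∧ ¬q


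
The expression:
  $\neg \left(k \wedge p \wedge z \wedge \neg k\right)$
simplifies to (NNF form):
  $\text{True}$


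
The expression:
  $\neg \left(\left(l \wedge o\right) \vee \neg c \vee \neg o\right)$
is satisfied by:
  {c: True, o: True, l: False}


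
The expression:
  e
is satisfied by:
  {e: True}


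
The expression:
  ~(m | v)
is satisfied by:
  {v: False, m: False}


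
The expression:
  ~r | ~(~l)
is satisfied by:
  {l: True, r: False}
  {r: False, l: False}
  {r: True, l: True}


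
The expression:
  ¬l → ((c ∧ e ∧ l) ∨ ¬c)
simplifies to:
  l ∨ ¬c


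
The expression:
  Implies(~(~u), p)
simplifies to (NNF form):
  p | ~u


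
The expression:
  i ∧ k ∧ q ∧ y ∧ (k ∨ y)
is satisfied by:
  {k: True, i: True, y: True, q: True}


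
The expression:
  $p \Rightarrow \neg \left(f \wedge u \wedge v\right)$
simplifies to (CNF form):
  $\neg f \vee \neg p \vee \neg u \vee \neg v$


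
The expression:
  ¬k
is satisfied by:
  {k: False}


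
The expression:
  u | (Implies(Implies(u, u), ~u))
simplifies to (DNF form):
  True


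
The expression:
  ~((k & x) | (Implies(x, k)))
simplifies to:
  x & ~k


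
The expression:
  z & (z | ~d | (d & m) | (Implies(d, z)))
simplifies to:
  z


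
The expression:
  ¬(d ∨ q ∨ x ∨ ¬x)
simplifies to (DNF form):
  False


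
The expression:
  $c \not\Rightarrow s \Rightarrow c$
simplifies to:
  $\text{True}$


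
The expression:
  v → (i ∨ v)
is always true.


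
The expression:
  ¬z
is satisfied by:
  {z: False}


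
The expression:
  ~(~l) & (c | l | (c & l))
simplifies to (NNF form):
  l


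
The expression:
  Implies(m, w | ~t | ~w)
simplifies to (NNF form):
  True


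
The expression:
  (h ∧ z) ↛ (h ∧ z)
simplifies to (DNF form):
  False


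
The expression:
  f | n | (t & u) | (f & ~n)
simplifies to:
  f | n | (t & u)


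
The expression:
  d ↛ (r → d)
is never true.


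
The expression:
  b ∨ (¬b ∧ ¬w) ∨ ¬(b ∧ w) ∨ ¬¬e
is always true.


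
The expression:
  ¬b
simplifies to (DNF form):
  ¬b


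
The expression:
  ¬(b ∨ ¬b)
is never true.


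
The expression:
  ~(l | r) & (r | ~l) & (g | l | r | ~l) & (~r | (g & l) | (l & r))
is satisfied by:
  {r: False, l: False}


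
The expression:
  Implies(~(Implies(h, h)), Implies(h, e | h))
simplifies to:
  True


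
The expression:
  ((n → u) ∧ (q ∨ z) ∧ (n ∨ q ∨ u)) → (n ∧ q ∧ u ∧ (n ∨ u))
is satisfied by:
  {n: True, u: False, q: False, z: False}
  {n: False, u: False, q: False, z: False}
  {n: True, z: True, u: False, q: False}
  {z: True, n: False, u: False, q: False}
  {n: True, u: True, z: False, q: False}
  {u: True, z: False, q: False, n: False}
  {q: True, n: True, z: False, u: False}
  {z: True, q: True, n: True, u: False}
  {q: True, n: True, u: True, z: False}
  {z: True, q: True, n: True, u: True}


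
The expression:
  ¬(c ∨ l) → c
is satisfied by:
  {c: True, l: True}
  {c: True, l: False}
  {l: True, c: False}


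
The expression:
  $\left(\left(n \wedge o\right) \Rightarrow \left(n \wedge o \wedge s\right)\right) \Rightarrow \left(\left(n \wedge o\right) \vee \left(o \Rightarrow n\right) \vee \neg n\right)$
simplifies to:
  $\text{True}$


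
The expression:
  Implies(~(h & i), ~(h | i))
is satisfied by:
  {h: False, i: False}
  {i: True, h: True}


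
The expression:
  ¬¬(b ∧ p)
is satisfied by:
  {p: True, b: True}


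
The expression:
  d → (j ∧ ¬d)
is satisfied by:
  {d: False}


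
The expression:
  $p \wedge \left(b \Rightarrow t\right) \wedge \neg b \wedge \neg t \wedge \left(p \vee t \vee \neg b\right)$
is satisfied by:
  {p: True, t: False, b: False}


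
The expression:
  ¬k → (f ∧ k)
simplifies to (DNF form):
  k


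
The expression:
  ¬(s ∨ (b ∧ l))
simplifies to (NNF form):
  ¬s ∧ (¬b ∨ ¬l)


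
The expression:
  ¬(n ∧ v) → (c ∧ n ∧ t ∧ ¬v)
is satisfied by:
  {c: True, v: True, t: True, n: True}
  {c: True, v: True, n: True, t: False}
  {v: True, t: True, n: True, c: False}
  {v: True, n: True, t: False, c: False}
  {c: True, t: True, n: True, v: False}
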